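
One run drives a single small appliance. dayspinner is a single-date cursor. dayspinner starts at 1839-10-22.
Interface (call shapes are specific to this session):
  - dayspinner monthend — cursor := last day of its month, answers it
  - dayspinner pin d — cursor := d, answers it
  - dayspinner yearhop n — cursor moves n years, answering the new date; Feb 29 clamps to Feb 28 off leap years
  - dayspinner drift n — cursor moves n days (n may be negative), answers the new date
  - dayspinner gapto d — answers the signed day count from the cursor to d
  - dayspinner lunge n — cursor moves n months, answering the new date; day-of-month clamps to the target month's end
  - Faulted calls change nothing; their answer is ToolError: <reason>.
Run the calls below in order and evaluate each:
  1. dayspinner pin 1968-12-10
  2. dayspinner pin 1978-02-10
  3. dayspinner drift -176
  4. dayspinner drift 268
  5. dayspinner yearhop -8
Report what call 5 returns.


Invoking dayspinner pin with d='1968-12-10', which returns 1968-12-10.
Now I run dayspinner pin with d='1978-02-10', which returns 1978-02-10.
Calling dayspinner drift with n='-176', → 1977-08-18.
Next I call dayspinner drift with n='268', and get 1978-05-13.
I invoke dayspinner yearhop with n='-8': 1970-05-13.

Answer: 1970-05-13


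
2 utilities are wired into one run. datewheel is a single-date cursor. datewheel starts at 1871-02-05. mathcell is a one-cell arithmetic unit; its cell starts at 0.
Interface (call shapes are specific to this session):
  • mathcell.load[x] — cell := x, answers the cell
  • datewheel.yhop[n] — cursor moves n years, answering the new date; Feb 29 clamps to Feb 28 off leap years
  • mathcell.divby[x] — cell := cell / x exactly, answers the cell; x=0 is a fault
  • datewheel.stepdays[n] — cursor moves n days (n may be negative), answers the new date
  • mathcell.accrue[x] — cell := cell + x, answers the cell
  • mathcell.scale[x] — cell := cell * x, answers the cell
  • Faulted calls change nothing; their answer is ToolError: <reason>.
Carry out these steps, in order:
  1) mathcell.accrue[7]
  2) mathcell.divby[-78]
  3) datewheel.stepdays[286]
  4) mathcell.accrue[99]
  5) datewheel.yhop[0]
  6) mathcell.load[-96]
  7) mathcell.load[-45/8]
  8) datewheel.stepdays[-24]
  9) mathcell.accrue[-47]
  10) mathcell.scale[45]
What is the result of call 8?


Act: mathcell.accrue[7]
Obs: 7
Act: mathcell.divby[-78]
Obs: -7/78
Act: datewheel.stepdays[286]
Obs: 1871-11-18
Act: mathcell.accrue[99]
Obs: 7715/78
Act: datewheel.yhop[0]
Obs: 1871-11-18
Act: mathcell.load[-96]
Obs: -96
Act: mathcell.load[-45/8]
Obs: -45/8
Act: datewheel.stepdays[-24]
Obs: 1871-10-25
Act: mathcell.accrue[-47]
Obs: -421/8
Act: mathcell.scale[45]
Obs: -18945/8

Answer: 1871-10-25


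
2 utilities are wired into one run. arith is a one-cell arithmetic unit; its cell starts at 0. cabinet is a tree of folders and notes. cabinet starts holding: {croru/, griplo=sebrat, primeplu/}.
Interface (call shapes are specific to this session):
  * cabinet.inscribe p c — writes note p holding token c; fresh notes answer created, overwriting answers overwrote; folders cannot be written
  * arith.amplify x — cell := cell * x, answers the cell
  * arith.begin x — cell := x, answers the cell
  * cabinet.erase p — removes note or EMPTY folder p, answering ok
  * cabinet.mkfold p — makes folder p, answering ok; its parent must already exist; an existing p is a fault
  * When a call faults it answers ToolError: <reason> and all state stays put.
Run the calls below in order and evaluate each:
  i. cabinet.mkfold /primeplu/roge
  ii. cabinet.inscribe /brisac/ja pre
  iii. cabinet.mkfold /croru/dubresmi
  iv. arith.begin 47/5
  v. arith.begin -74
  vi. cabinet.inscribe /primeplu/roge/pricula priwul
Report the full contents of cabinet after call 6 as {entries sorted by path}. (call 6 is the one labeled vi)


Answer: {croru/, croru/dubresmi/, griplo=sebrat, primeplu/, primeplu/roge/, primeplu/roge/pricula=priwul}

Derivation:
CALL mkfold[p='/primeplu/roge']
RET  ok
CALL inscribe[p='/brisac/ja'; c='pre']
RET  ToolError: no parent
CALL mkfold[p='/croru/dubresmi']
RET  ok
CALL begin[x='47/5']
RET  47/5
CALL begin[x='-74']
RET  -74
CALL inscribe[p='/primeplu/roge/pricula'; c='priwul']
RET  created


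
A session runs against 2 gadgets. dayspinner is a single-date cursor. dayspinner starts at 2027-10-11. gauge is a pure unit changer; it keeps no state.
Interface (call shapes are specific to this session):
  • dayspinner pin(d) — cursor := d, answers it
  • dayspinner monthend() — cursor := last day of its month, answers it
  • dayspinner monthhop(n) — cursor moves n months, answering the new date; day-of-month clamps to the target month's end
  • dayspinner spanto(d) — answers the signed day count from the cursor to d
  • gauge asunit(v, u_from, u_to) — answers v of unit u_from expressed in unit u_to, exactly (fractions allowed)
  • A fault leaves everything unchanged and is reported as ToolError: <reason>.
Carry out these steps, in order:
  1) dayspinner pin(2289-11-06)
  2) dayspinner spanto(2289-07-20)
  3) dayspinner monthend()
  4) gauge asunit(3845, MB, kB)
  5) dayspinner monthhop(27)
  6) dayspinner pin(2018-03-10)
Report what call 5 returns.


Answer: 2292-02-29

Derivation:
I call dayspinner pin with d→2289-11-06, — result: 2289-11-06.
Calling dayspinner spanto with d→2289-07-20, — result: -109.
I invoke dayspinner monthend(), and observe 2289-11-30.
I invoke gauge asunit with v→3845, u_from→MB, u_to→kB, and see 3845000.
I call dayspinner monthhop with n→27, giving 2292-02-29.
I run dayspinner pin with d→2018-03-10, and see 2018-03-10.


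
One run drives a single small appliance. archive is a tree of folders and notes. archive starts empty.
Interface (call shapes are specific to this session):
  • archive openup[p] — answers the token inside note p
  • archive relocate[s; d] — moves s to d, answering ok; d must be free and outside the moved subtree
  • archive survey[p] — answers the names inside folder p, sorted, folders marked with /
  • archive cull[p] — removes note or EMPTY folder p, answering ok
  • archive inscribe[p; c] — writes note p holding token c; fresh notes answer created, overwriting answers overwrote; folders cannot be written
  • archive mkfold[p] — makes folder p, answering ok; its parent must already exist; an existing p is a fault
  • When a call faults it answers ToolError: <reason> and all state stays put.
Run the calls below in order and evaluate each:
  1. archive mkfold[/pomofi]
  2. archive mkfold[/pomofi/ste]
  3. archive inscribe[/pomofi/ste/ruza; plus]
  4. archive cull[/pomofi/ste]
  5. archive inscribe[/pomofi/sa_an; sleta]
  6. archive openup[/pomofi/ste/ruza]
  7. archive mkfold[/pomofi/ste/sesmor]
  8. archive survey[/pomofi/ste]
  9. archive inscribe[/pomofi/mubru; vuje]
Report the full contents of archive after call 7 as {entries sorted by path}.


Answer: {pomofi/, pomofi/sa_an=sleta, pomofi/ste/, pomofi/ste/ruza=plus, pomofi/ste/sesmor/}

Derivation:
$ archive mkfold /pomofi
  ok
$ archive mkfold /pomofi/ste
  ok
$ archive inscribe /pomofi/ste/ruza plus
  created
$ archive cull /pomofi/ste
  ToolError: not empty
$ archive inscribe /pomofi/sa_an sleta
  created
$ archive openup /pomofi/ste/ruza
  plus
$ archive mkfold /pomofi/ste/sesmor
  ok
$ archive survey /pomofi/ste
  [ruza, sesmor/]
$ archive inscribe /pomofi/mubru vuje
  created


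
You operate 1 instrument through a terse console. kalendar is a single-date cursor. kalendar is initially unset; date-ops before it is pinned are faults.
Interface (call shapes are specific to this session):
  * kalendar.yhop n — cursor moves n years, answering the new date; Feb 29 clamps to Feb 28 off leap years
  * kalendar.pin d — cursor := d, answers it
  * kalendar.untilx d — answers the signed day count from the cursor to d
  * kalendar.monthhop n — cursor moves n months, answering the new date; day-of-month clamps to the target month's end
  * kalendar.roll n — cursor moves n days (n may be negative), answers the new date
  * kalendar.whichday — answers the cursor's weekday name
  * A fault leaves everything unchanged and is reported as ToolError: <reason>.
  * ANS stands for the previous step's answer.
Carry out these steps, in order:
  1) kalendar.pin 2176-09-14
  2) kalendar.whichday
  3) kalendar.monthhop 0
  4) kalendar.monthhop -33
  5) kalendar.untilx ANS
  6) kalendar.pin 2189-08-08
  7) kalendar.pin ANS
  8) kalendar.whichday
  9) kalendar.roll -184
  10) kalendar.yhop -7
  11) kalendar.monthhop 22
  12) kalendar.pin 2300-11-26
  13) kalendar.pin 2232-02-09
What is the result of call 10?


Answer: 2182-02-05

Derivation:
I call kalendar.pin passing d='2176-09-14', and see 2176-09-14.
I run kalendar.whichday(): Saturday.
Now I run kalendar.monthhop passing n='0', and get 2176-09-14.
Now I run kalendar.monthhop passing n='-33', — result: 2173-12-14.
Next I call kalendar.untilx passing d='ANS': 0.
I use kalendar.pin passing d='2189-08-08', — result: 2189-08-08.
I use kalendar.pin passing d='ANS', — result: 2189-08-08.
I use kalendar.whichday(), — result: Saturday.
I try kalendar.roll passing n='-184', — result: 2189-02-05.
I call kalendar.yhop passing n='-7', and see 2182-02-05.
Invoking kalendar.monthhop passing n='22': 2183-12-05.
I run kalendar.pin passing d='2300-11-26', → 2300-11-26.
Then kalendar.pin passing d='2232-02-09', yielding 2232-02-09.


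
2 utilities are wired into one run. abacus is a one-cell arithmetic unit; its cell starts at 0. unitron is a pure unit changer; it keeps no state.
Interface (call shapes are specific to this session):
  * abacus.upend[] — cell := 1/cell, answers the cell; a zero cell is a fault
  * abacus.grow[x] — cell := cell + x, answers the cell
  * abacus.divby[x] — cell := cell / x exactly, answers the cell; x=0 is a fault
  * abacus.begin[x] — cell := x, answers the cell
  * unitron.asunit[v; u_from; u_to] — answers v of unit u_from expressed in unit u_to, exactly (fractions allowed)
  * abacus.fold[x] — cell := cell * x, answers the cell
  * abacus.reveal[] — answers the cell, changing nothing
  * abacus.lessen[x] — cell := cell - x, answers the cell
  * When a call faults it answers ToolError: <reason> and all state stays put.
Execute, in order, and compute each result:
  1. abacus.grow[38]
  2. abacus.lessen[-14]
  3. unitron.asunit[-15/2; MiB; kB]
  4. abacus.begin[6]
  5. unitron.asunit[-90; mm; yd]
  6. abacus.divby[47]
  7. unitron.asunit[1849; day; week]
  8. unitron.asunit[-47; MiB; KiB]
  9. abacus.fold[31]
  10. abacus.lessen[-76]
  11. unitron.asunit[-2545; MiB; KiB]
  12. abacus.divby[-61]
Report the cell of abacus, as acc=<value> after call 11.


Answer: acc=3758/47

Derivation:
·→ grow(x→38)
·← 38
·→ lessen(x→-14)
·← 52
·→ asunit(v→-15/2, u_from→MiB, u_to→kB)
·← -196608/25
·→ begin(x→6)
·← 6
·→ asunit(v→-90, u_from→mm, u_to→yd)
·← -25/254
·→ divby(x→47)
·← 6/47
·→ asunit(v→1849, u_from→day, u_to→week)
·← 1849/7
·→ asunit(v→-47, u_from→MiB, u_to→KiB)
·← -48128
·→ fold(x→31)
·← 186/47
·→ lessen(x→-76)
·← 3758/47
·→ asunit(v→-2545, u_from→MiB, u_to→KiB)
·← -2606080
·→ divby(x→-61)
·← -3758/2867


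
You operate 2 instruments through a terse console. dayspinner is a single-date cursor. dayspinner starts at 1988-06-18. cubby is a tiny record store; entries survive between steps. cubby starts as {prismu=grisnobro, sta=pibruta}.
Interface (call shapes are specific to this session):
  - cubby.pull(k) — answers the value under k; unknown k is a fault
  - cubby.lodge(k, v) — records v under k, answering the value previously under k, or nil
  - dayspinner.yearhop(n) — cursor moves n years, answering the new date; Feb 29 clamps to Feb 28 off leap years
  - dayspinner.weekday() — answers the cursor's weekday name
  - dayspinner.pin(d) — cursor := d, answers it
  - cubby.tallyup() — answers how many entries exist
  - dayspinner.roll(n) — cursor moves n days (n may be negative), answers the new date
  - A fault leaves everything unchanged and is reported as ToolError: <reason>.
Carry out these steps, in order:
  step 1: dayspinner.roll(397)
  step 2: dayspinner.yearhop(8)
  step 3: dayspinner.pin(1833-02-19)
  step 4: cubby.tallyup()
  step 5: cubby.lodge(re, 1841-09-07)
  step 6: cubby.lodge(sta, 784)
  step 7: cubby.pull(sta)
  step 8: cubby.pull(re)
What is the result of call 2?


→ dayspinner.roll(n: 397)
← 1989-07-20
→ dayspinner.yearhop(n: 8)
← 1997-07-20
→ dayspinner.pin(d: 1833-02-19)
← 1833-02-19
→ cubby.tallyup()
← 2
→ cubby.lodge(k: re, v: 1841-09-07)
← nil
→ cubby.lodge(k: sta, v: 784)
← pibruta
→ cubby.pull(k: sta)
← 784
→ cubby.pull(k: re)
← 1841-09-07

Answer: 1997-07-20


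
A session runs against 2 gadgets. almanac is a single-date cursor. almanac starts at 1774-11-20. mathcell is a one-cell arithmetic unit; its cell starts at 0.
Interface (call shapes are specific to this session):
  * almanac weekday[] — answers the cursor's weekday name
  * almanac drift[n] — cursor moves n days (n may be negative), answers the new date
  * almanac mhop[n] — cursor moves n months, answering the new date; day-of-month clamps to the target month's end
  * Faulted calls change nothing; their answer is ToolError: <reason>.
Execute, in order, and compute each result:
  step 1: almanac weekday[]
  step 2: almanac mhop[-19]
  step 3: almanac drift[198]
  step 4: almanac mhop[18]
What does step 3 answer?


I use almanac weekday: Sunday.
Then almanac mhop(n: -19): 1773-04-20.
I call almanac drift(n: 198), giving 1773-11-04.
Invoking almanac mhop(n: 18), and get 1775-05-04.

Answer: 1773-11-04


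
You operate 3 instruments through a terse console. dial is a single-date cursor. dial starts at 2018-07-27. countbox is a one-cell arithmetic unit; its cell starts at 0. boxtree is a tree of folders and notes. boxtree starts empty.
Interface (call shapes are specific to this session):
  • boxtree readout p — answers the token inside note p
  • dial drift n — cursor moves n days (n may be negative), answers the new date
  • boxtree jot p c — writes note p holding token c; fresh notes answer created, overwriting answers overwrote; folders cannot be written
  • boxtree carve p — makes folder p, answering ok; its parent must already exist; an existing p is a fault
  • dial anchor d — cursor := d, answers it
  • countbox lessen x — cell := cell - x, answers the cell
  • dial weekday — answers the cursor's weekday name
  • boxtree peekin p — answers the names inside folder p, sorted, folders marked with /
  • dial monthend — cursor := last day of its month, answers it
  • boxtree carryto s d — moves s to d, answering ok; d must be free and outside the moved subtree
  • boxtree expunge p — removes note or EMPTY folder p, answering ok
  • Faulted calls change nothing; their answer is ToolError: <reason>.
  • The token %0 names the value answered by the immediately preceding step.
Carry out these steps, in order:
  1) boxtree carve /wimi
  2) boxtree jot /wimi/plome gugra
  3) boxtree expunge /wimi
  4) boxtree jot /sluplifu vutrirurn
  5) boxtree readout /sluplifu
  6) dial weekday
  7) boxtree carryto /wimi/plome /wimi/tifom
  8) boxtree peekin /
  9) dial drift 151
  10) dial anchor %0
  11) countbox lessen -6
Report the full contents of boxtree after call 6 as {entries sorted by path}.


Answer: {sluplifu=vutrirurn, wimi/, wimi/plome=gugra}

Derivation:
>>> boxtree carve p→/wimi
  ok
>>> boxtree jot p→/wimi/plome c→gugra
  created
>>> boxtree expunge p→/wimi
  ToolError: not empty
>>> boxtree jot p→/sluplifu c→vutrirurn
  created
>>> boxtree readout p→/sluplifu
  vutrirurn
>>> dial weekday
  Friday
>>> boxtree carryto s→/wimi/plome d→/wimi/tifom
  ok
>>> boxtree peekin p→/
  [sluplifu, wimi/]
>>> dial drift n→151
  2018-12-25
>>> dial anchor d→%0
  2018-12-25
>>> countbox lessen x→-6
  6


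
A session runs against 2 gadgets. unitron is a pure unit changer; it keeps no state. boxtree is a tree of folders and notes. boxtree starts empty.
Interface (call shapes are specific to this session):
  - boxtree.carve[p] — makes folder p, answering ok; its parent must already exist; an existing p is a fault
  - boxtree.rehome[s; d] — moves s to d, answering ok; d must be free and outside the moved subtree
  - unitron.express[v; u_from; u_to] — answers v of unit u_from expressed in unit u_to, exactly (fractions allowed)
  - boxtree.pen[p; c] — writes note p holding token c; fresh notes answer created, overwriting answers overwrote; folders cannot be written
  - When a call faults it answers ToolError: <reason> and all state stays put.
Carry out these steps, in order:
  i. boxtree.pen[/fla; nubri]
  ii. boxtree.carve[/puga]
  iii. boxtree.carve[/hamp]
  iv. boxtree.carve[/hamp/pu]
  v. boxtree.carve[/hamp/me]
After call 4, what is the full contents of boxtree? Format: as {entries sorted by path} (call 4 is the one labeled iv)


~$ boxtree.pen p=/fla c=nubri
:: created
~$ boxtree.carve p=/puga
:: ok
~$ boxtree.carve p=/hamp
:: ok
~$ boxtree.carve p=/hamp/pu
:: ok
~$ boxtree.carve p=/hamp/me
:: ok

Answer: {fla=nubri, hamp/, hamp/pu/, puga/}


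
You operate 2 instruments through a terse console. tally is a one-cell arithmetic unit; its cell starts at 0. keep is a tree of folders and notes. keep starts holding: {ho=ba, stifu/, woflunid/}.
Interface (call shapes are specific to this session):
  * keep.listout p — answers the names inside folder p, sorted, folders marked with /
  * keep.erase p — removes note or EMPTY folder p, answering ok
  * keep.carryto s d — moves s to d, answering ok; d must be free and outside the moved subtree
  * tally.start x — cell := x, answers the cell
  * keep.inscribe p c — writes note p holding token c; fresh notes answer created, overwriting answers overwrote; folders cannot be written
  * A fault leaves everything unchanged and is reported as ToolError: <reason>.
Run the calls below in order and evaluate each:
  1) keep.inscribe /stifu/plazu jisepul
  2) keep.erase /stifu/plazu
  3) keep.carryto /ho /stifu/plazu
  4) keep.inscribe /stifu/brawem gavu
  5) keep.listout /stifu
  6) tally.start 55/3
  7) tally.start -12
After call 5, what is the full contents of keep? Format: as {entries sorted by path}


Answer: {stifu/, stifu/brawem=gavu, stifu/plazu=ba, woflunid/}

Derivation:
I try inscribe with p: /stifu/plazu, c: jisepul, yielding created.
I call erase with p: /stifu/plazu, and see ok.
Using carryto with s: /ho, d: /stifu/plazu, → ok.
Using inscribe with p: /stifu/brawem, c: gavu: created.
I use listout with p: /stifu: [brawem, plazu].
I run start with x: 55/3, and get 55/3.
I invoke start with x: -12, — result: -12.


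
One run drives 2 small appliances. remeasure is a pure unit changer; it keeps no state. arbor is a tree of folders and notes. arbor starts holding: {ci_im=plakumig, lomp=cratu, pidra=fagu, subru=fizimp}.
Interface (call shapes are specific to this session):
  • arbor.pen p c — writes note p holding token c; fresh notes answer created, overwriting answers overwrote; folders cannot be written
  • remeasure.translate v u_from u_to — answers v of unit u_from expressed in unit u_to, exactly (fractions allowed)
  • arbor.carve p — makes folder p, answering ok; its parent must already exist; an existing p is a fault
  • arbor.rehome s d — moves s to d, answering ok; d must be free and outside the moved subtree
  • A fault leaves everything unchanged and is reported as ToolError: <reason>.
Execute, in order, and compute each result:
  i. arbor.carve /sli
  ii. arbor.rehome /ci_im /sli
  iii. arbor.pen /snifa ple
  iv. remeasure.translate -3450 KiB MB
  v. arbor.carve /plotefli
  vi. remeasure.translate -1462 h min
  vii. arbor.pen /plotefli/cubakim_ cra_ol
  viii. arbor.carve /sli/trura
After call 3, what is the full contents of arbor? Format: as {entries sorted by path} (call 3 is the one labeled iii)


Answer: {ci_im=plakumig, lomp=cratu, pidra=fagu, sli/, snifa=ple, subru=fizimp}

Derivation:
Calling arbor.carve on p: /sli, and observe ok.
Calling arbor.rehome on s: /ci_im, d: /sli, and see ToolError: exists.
I run arbor.pen on p: /snifa, c: ple, and get created.
Calling remeasure.translate on v: -3450, u_from: KiB, u_to: MB, — result: -2208/625.
I call arbor.carve on p: /plotefli, giving ok.
Invoking remeasure.translate on v: -1462, u_from: h, u_to: min, → -87720.
I use arbor.pen on p: /plotefli/cubakim_, c: cra_ol: created.
I invoke arbor.carve on p: /sli/trura, → ok.


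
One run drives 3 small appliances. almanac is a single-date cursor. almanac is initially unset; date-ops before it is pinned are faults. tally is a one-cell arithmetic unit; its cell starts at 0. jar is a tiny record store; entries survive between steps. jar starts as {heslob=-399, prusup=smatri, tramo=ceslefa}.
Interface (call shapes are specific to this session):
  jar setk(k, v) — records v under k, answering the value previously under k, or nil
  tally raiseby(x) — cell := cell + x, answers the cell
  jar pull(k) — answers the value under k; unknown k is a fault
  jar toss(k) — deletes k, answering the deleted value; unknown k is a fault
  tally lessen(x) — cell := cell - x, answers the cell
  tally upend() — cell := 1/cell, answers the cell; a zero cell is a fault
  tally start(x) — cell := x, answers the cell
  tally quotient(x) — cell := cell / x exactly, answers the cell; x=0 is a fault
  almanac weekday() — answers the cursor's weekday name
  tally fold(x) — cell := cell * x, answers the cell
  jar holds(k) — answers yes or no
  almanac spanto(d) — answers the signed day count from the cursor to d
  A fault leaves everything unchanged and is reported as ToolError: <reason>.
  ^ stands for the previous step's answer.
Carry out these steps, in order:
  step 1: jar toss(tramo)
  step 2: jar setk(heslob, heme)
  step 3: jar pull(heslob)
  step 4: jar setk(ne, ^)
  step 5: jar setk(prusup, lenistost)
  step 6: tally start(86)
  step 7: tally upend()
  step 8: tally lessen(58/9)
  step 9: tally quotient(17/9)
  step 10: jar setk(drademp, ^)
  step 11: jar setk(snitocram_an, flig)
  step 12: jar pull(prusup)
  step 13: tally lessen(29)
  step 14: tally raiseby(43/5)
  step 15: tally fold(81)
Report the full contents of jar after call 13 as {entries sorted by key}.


>> jar toss(k=tramo)
<< ceslefa
>> jar setk(k=heslob, v=heme)
<< -399
>> jar pull(k=heslob)
<< heme
>> jar setk(k=ne, v=^)
<< nil
>> jar setk(k=prusup, v=lenistost)
<< smatri
>> tally start(x=86)
<< 86
>> tally upend()
<< 1/86
>> tally lessen(x=58/9)
<< -4979/774
>> tally quotient(x=17/9)
<< -4979/1462
>> jar setk(k=drademp, v=^)
<< nil
>> jar setk(k=snitocram_an, v=flig)
<< nil
>> jar pull(k=prusup)
<< lenistost
>> tally lessen(x=29)
<< -47377/1462
>> tally raiseby(x=43/5)
<< -174019/7310
>> tally fold(x=81)
<< -14095539/7310

Answer: {drademp=-4979/1462, heslob=heme, ne=heme, prusup=lenistost, snitocram_an=flig}


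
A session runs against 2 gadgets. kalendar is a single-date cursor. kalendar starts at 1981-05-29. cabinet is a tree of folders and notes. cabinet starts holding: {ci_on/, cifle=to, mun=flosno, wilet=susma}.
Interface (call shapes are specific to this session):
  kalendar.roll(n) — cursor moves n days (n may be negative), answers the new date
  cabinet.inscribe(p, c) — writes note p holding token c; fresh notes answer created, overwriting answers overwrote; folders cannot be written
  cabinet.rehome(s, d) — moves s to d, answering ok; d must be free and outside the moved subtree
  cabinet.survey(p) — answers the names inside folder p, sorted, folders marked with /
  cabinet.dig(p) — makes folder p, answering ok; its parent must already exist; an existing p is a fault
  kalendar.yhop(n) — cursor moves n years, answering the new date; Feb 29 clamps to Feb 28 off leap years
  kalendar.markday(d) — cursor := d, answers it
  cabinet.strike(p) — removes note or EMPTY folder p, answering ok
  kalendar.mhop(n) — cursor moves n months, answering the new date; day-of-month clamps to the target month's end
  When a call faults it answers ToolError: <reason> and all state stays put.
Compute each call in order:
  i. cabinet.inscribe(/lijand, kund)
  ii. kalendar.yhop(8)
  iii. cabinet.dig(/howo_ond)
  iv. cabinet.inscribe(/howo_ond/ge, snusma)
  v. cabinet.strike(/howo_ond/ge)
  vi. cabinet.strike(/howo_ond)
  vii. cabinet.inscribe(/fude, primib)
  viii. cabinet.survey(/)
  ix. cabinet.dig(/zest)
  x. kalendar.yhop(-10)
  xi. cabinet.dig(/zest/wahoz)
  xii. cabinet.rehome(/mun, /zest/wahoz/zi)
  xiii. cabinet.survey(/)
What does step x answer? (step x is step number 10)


I use cabinet.inscribe using /lijand, kund, and get created.
Now I run kalendar.yhop using 8, and observe 1989-05-29.
I use cabinet.dig using /howo_ond, giving ok.
I run cabinet.inscribe using /howo_ond/ge, snusma, and see created.
I call cabinet.strike using /howo_ond/ge, and get ok.
Using cabinet.strike using /howo_ond, and get ok.
Now I run cabinet.inscribe using /fude, primib: created.
Calling cabinet.survey using /, and get [ci_on/, cifle, fude, lijand, mun, wilet].
Invoking cabinet.dig using /zest, yielding ok.
I run kalendar.yhop using -10, which returns 1979-05-29.
Invoking cabinet.dig using /zest/wahoz, — result: ok.
I run cabinet.rehome using /mun, /zest/wahoz/zi, giving ok.
I try cabinet.survey using /, → [ci_on/, cifle, fude, lijand, wilet, zest/].

Answer: 1979-05-29


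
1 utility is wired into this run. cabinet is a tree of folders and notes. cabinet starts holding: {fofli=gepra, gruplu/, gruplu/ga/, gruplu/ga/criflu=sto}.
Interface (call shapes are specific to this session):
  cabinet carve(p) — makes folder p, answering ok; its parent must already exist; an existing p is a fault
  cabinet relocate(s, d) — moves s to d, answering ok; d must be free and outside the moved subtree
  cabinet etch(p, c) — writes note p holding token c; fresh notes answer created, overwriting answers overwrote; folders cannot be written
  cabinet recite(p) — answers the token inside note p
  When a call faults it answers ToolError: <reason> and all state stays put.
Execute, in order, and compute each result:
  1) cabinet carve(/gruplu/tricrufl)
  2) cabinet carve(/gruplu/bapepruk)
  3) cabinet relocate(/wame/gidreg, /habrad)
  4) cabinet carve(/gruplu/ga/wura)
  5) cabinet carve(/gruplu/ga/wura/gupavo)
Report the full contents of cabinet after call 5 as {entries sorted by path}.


Answer: {fofli=gepra, gruplu/, gruplu/bapepruk/, gruplu/ga/, gruplu/ga/criflu=sto, gruplu/ga/wura/, gruplu/ga/wura/gupavo/, gruplu/tricrufl/}

Derivation:
I invoke cabinet carve passing /gruplu/tricrufl, → ok.
I invoke cabinet carve passing /gruplu/bapepruk, giving ok.
Invoking cabinet relocate passing /wame/gidreg, /habrad, and see ToolError: not found.
Invoking cabinet carve passing /gruplu/ga/wura, → ok.
Using cabinet carve passing /gruplu/ga/wura/gupavo, — result: ok.


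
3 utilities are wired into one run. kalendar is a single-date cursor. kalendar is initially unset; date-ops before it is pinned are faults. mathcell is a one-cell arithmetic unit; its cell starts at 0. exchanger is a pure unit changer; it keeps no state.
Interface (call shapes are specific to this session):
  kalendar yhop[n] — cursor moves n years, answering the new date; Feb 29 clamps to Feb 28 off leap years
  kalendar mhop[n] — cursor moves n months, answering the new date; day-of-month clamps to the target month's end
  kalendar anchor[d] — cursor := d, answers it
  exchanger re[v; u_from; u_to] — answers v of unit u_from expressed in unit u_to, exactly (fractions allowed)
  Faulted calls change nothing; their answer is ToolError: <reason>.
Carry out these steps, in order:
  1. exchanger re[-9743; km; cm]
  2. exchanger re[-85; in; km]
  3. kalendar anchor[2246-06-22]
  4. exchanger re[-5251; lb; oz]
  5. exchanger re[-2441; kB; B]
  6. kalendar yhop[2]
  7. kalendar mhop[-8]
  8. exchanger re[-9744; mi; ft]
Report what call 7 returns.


Answer: 2247-10-22

Derivation:
;; 1. exchanger re(-9743, km, cm) -> -974300000
;; 2. exchanger re(-85, in, km) -> -2159/1000000
;; 3. kalendar anchor(2246-06-22) -> 2246-06-22
;; 4. exchanger re(-5251, lb, oz) -> -84016
;; 5. exchanger re(-2441, kB, B) -> -2441000
;; 6. kalendar yhop(2) -> 2248-06-22
;; 7. kalendar mhop(-8) -> 2247-10-22
;; 8. exchanger re(-9744, mi, ft) -> -51448320


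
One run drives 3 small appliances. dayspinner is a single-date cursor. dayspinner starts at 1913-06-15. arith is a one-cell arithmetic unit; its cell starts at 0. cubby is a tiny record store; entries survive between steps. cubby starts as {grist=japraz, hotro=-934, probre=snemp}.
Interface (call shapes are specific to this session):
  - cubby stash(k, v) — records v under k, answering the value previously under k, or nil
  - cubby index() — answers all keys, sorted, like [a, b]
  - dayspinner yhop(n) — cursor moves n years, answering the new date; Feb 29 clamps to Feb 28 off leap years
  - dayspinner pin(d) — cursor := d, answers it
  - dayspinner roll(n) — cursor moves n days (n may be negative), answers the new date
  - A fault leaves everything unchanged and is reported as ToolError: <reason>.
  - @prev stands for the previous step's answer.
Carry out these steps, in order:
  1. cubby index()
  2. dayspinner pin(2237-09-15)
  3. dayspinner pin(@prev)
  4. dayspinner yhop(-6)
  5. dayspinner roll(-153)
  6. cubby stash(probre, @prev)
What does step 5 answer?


Answer: 2231-04-15

Derivation:
% cubby index() : [grist, hotro, probre]
% dayspinner pin(d='2237-09-15') : 2237-09-15
% dayspinner pin(d='@prev') : 2237-09-15
% dayspinner yhop(n='-6') : 2231-09-15
% dayspinner roll(n='-153') : 2231-04-15
% cubby stash(k='probre', v='@prev') : snemp


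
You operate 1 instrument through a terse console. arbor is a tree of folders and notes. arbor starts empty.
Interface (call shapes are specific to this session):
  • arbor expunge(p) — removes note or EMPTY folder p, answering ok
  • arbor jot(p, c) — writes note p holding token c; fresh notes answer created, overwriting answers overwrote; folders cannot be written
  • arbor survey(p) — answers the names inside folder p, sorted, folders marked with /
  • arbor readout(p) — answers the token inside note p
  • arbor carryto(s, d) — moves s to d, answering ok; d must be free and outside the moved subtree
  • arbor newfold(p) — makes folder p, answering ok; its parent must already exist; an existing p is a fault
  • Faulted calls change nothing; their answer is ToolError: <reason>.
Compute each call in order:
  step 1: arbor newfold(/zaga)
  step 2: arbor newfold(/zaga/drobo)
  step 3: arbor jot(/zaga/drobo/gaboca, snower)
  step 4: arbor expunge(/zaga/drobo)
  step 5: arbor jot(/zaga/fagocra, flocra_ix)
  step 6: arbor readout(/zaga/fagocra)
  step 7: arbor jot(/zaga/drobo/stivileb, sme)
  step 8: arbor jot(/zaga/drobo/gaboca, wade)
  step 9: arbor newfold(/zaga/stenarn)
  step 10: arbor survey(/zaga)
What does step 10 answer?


Do: arbor newfold[/zaga]
See: ok
Do: arbor newfold[/zaga/drobo]
See: ok
Do: arbor jot[/zaga/drobo/gaboca; snower]
See: created
Do: arbor expunge[/zaga/drobo]
See: ToolError: not empty
Do: arbor jot[/zaga/fagocra; flocra_ix]
See: created
Do: arbor readout[/zaga/fagocra]
See: flocra_ix
Do: arbor jot[/zaga/drobo/stivileb; sme]
See: created
Do: arbor jot[/zaga/drobo/gaboca; wade]
See: overwrote
Do: arbor newfold[/zaga/stenarn]
See: ok
Do: arbor survey[/zaga]
See: [drobo/, fagocra, stenarn/]

Answer: [drobo/, fagocra, stenarn/]


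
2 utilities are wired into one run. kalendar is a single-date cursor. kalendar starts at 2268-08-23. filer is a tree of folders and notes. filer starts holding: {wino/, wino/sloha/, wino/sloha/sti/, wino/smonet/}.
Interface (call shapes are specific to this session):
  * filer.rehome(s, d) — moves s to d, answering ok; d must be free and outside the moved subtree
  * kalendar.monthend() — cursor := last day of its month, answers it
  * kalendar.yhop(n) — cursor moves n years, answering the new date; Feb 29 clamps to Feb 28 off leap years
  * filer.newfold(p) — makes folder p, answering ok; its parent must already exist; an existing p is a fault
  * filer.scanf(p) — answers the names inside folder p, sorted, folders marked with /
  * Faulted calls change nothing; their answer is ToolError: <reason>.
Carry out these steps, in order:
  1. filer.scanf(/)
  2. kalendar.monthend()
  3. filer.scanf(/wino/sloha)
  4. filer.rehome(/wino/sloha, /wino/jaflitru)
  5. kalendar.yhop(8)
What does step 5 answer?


Answer: 2276-08-31

Derivation:
>>> scanf p: /
:: [wino/]
>>> monthend
:: 2268-08-31
>>> scanf p: /wino/sloha
:: [sti/]
>>> rehome s: /wino/sloha d: /wino/jaflitru
:: ok
>>> yhop n: 8
:: 2276-08-31


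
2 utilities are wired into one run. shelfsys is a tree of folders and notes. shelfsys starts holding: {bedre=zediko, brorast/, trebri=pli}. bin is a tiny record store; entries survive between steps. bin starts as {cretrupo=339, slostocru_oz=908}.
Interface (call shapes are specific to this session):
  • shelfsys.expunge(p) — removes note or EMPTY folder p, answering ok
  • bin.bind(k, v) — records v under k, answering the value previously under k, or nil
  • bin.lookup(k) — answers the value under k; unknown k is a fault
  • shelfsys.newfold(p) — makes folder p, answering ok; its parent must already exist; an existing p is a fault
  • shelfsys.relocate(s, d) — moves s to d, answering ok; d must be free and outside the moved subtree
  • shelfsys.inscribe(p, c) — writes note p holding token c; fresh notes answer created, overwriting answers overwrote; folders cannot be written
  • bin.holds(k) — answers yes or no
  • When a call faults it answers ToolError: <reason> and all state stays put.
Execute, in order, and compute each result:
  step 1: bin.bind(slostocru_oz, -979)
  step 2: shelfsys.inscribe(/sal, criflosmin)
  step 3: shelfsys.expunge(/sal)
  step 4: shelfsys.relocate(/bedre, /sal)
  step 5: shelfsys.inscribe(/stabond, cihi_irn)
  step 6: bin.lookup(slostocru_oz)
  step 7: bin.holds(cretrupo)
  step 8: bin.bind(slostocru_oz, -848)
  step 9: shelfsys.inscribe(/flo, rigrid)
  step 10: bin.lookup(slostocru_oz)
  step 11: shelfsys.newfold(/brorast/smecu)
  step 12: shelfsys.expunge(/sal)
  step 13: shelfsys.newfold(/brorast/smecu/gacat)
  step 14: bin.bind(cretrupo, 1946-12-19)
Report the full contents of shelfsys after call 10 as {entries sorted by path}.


Then bind on k: slostocru_oz, v: -979, yielding 908.
I run inscribe on p: /sal, c: criflosmin, and see created.
I call expunge on p: /sal, which returns ok.
Next I call relocate on s: /bedre, d: /sal, and get ok.
I run inscribe on p: /stabond, c: cihi_irn, and observe created.
I call lookup on k: slostocru_oz, → -979.
Next I call holds on k: cretrupo, and get yes.
I run bind on k: slostocru_oz, v: -848, and get -979.
Next I call inscribe on p: /flo, c: rigrid, and get created.
I call lookup on k: slostocru_oz: -848.
I invoke newfold on p: /brorast/smecu, → ok.
Next I call expunge on p: /sal: ok.
I run newfold on p: /brorast/smecu/gacat, which returns ok.
Using bind on k: cretrupo, v: 1946-12-19, and see 339.

Answer: {brorast/, flo=rigrid, sal=zediko, stabond=cihi_irn, trebri=pli}


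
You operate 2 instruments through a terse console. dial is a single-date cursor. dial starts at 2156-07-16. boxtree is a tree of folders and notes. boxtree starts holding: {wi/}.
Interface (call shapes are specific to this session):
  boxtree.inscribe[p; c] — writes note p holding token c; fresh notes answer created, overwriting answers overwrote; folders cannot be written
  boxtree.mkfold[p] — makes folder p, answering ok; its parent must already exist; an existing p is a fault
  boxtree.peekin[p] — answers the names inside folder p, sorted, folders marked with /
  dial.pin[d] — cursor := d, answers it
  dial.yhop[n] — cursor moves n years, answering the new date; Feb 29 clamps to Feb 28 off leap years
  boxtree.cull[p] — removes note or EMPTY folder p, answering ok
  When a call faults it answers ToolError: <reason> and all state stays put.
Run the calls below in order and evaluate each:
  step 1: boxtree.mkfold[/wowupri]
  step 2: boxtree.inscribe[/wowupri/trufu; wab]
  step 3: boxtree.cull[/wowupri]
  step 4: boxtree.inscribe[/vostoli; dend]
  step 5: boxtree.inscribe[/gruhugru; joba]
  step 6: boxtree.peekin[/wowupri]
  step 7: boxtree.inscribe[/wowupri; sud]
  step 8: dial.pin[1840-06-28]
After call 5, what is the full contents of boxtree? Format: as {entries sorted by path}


I call mkfold(p=/wowupri): ok.
Using inscribe(p=/wowupri/trufu, c=wab): created.
Then cull(p=/wowupri), yielding ToolError: not empty.
I call inscribe(p=/vostoli, c=dend), and see created.
I use inscribe(p=/gruhugru, c=joba), and observe created.
I invoke peekin(p=/wowupri), and see [trufu].
I invoke inscribe(p=/wowupri, c=sud), — result: ToolError: is a directory.
Now I run pin(d=1840-06-28), giving 1840-06-28.

Answer: {gruhugru=joba, vostoli=dend, wi/, wowupri/, wowupri/trufu=wab}


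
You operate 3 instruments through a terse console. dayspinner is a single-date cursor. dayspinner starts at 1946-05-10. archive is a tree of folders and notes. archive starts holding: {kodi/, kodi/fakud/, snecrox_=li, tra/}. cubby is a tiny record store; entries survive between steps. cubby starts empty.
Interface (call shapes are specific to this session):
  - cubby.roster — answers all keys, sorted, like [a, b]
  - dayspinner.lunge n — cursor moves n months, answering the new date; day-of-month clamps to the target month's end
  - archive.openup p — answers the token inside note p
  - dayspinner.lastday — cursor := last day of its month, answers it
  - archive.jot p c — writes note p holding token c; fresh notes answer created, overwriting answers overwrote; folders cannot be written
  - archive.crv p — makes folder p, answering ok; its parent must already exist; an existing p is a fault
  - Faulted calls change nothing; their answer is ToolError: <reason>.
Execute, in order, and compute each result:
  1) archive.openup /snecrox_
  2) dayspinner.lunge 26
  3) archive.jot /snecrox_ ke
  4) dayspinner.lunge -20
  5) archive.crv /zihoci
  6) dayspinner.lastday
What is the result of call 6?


Answer: 1946-11-30

Derivation:
·→ archive.openup(p=/snecrox_)
·← li
·→ dayspinner.lunge(n=26)
·← 1948-07-10
·→ archive.jot(p=/snecrox_, c=ke)
·← overwrote
·→ dayspinner.lunge(n=-20)
·← 1946-11-10
·→ archive.crv(p=/zihoci)
·← ok
·→ dayspinner.lastday()
·← 1946-11-30


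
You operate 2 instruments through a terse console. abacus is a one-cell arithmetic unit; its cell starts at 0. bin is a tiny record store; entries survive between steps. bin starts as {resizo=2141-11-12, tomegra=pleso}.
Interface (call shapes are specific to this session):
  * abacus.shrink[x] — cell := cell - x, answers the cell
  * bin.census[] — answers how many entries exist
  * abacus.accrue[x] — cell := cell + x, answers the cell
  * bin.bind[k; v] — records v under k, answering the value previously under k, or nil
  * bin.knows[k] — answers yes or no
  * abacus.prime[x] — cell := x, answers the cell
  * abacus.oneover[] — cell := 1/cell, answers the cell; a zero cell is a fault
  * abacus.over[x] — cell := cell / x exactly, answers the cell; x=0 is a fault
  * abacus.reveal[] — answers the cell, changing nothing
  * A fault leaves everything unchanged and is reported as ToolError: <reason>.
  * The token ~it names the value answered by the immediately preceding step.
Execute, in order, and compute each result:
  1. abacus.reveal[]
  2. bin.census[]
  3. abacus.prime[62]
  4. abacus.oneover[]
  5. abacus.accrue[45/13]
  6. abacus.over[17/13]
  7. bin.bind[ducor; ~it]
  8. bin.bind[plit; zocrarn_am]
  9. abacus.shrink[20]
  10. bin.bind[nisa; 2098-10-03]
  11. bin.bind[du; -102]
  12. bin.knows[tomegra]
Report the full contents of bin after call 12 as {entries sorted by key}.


Answer: {du=-102, ducor=2803/1054, nisa=2098-10-03, plit=zocrarn_am, resizo=2141-11-12, tomegra=pleso}

Derivation:
·→ abacus.reveal()
·← 0
·→ bin.census()
·← 2
·→ abacus.prime(x→62)
·← 62
·→ abacus.oneover()
·← 1/62
·→ abacus.accrue(x→45/13)
·← 2803/806
·→ abacus.over(x→17/13)
·← 2803/1054
·→ bin.bind(k→ducor, v→~it)
·← nil
·→ bin.bind(k→plit, v→zocrarn_am)
·← nil
·→ abacus.shrink(x→20)
·← -18277/1054
·→ bin.bind(k→nisa, v→2098-10-03)
·← nil
·→ bin.bind(k→du, v→-102)
·← nil
·→ bin.knows(k→tomegra)
·← yes
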